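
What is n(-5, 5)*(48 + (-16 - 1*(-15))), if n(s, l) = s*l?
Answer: -1175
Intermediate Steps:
n(s, l) = l*s
n(-5, 5)*(48 + (-16 - 1*(-15))) = (5*(-5))*(48 + (-16 - 1*(-15))) = -25*(48 + (-16 + 15)) = -25*(48 - 1) = -25*47 = -1175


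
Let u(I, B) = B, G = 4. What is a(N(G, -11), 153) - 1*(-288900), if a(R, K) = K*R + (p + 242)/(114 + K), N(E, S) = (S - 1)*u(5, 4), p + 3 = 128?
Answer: 75175819/267 ≈ 2.8156e+5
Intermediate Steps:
p = 125 (p = -3 + 128 = 125)
N(E, S) = -4 + 4*S (N(E, S) = (S - 1)*4 = (-1 + S)*4 = -4 + 4*S)
a(R, K) = 367/(114 + K) + K*R (a(R, K) = K*R + (125 + 242)/(114 + K) = K*R + 367/(114 + K) = 367/(114 + K) + K*R)
a(N(G, -11), 153) - 1*(-288900) = (367 + (-4 + 4*(-11))*153**2 + 114*153*(-4 + 4*(-11)))/(114 + 153) - 1*(-288900) = (367 + (-4 - 44)*23409 + 114*153*(-4 - 44))/267 + 288900 = (367 - 48*23409 + 114*153*(-48))/267 + 288900 = (367 - 1123632 - 837216)/267 + 288900 = (1/267)*(-1960481) + 288900 = -1960481/267 + 288900 = 75175819/267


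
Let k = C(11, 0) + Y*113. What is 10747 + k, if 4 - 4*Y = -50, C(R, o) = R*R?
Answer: 24787/2 ≈ 12394.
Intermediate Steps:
C(R, o) = R²
Y = 27/2 (Y = 1 - ¼*(-50) = 1 + 25/2 = 27/2 ≈ 13.500)
k = 3293/2 (k = 11² + (27/2)*113 = 121 + 3051/2 = 3293/2 ≈ 1646.5)
10747 + k = 10747 + 3293/2 = 24787/2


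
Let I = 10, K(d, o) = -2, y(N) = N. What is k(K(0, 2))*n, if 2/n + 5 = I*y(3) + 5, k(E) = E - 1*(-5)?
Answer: ⅕ ≈ 0.20000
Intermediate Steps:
k(E) = 5 + E (k(E) = E + 5 = 5 + E)
n = 1/15 (n = 2/(-5 + (10*3 + 5)) = 2/(-5 + (30 + 5)) = 2/(-5 + 35) = 2/30 = 2*(1/30) = 1/15 ≈ 0.066667)
k(K(0, 2))*n = (5 - 2)*(1/15) = 3*(1/15) = ⅕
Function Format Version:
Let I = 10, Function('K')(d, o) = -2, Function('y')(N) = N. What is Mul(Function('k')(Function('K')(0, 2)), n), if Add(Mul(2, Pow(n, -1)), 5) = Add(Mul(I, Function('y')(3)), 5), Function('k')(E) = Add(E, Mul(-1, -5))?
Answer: Rational(1, 5) ≈ 0.20000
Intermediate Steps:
Function('k')(E) = Add(5, E) (Function('k')(E) = Add(E, 5) = Add(5, E))
n = Rational(1, 15) (n = Mul(2, Pow(Add(-5, Add(Mul(10, 3), 5)), -1)) = Mul(2, Pow(Add(-5, Add(30, 5)), -1)) = Mul(2, Pow(Add(-5, 35), -1)) = Mul(2, Pow(30, -1)) = Mul(2, Rational(1, 30)) = Rational(1, 15) ≈ 0.066667)
Mul(Function('k')(Function('K')(0, 2)), n) = Mul(Add(5, -2), Rational(1, 15)) = Mul(3, Rational(1, 15)) = Rational(1, 5)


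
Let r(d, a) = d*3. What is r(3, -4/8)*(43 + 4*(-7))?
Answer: 135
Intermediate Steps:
r(d, a) = 3*d
r(3, -4/8)*(43 + 4*(-7)) = (3*3)*(43 + 4*(-7)) = 9*(43 - 28) = 9*15 = 135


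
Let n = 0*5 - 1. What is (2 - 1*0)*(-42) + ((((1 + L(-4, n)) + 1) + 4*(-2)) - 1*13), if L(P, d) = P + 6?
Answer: -101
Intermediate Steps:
n = -1 (n = 0 - 1 = -1)
L(P, d) = 6 + P
(2 - 1*0)*(-42) + ((((1 + L(-4, n)) + 1) + 4*(-2)) - 1*13) = (2 - 1*0)*(-42) + ((((1 + (6 - 4)) + 1) + 4*(-2)) - 1*13) = (2 + 0)*(-42) + ((((1 + 2) + 1) - 8) - 13) = 2*(-42) + (((3 + 1) - 8) - 13) = -84 + ((4 - 8) - 13) = -84 + (-4 - 13) = -84 - 17 = -101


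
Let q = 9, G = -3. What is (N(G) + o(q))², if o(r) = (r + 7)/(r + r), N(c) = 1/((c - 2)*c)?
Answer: 1849/2025 ≈ 0.91309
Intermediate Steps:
N(c) = 1/(c*(-2 + c)) (N(c) = 1/((-2 + c)*c) = 1/(c*(-2 + c)))
o(r) = (7 + r)/(2*r) (o(r) = (7 + r)/((2*r)) = (7 + r)*(1/(2*r)) = (7 + r)/(2*r))
(N(G) + o(q))² = (1/((-3)*(-2 - 3)) + (½)*(7 + 9)/9)² = (-⅓/(-5) + (½)*(⅑)*16)² = (-⅓*(-⅕) + 8/9)² = (1/15 + 8/9)² = (43/45)² = 1849/2025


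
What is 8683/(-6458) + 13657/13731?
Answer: -31029367/88674798 ≈ -0.34992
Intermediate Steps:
8683/(-6458) + 13657/13731 = 8683*(-1/6458) + 13657*(1/13731) = -8683/6458 + 13657/13731 = -31029367/88674798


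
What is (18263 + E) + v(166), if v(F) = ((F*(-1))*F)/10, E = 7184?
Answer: 113457/5 ≈ 22691.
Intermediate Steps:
v(F) = -F**2/10 (v(F) = ((-F)*F)*(1/10) = -F**2*(1/10) = -F**2/10)
(18263 + E) + v(166) = (18263 + 7184) - 1/10*166**2 = 25447 - 1/10*27556 = 25447 - 13778/5 = 113457/5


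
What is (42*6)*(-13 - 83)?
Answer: -24192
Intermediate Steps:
(42*6)*(-13 - 83) = 252*(-96) = -24192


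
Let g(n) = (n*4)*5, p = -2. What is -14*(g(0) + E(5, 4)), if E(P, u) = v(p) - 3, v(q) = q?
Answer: 70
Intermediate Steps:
g(n) = 20*n (g(n) = (4*n)*5 = 20*n)
E(P, u) = -5 (E(P, u) = -2 - 3 = -5)
-14*(g(0) + E(5, 4)) = -14*(20*0 - 5) = -14*(0 - 5) = -14*(-5) = 70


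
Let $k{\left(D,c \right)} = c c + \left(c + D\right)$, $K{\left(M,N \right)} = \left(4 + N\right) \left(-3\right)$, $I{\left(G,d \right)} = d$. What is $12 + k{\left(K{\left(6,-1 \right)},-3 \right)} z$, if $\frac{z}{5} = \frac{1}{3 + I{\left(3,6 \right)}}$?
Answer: $\frac{31}{3} \approx 10.333$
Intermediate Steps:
$K{\left(M,N \right)} = -12 - 3 N$
$k{\left(D,c \right)} = D + c + c^{2}$ ($k{\left(D,c \right)} = c^{2} + \left(D + c\right) = D + c + c^{2}$)
$z = \frac{5}{9}$ ($z = \frac{5}{3 + 6} = \frac{5}{9} \approx 0.55556$)
$12 + k{\left(K{\left(6,-1 \right)},-3 \right)} z = 12 + \left(\left(-12 - -3\right) - 3 + \left(-3\right)^{2}\right) \frac{5}{9} = 12 + \left(\left(-12 + 3\right) - 3 + 9\right) \frac{5}{9} = 12 + \left(-9 - 3 + 9\right) \frac{5}{9} = 12 - \frac{5}{3} = \frac{31}{3}$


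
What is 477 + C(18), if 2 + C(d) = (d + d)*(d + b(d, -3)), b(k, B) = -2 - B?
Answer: 1159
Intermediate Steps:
C(d) = -2 + 2*d*(1 + d) (C(d) = -2 + (d + d)*(d + (-2 - 1*(-3))) = -2 + (2*d)*(d + (-2 + 3)) = -2 + (2*d)*(d + 1) = -2 + (2*d)*(1 + d) = -2 + 2*d*(1 + d))
477 + C(18) = 477 + (-2 + 2*18 + 2*18²) = 477 + (-2 + 36 + 2*324) = 477 + (-2 + 36 + 648) = 477 + 682 = 1159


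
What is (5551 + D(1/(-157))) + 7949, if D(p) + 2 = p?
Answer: 2119185/157 ≈ 13498.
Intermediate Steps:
D(p) = -2 + p
(5551 + D(1/(-157))) + 7949 = (5551 + (-2 + 1/(-157))) + 7949 = (5551 + (-2 - 1/157)) + 7949 = (5551 - 315/157) + 7949 = 871192/157 + 7949 = 2119185/157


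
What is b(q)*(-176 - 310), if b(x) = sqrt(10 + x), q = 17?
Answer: -1458*sqrt(3) ≈ -2525.3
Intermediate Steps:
b(q)*(-176 - 310) = sqrt(10 + 17)*(-176 - 310) = sqrt(27)*(-486) = (3*sqrt(3))*(-486) = -1458*sqrt(3)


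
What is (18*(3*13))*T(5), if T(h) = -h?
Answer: -3510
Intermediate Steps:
(18*(3*13))*T(5) = (18*(3*13))*(-1*5) = (18*39)*(-5) = 702*(-5) = -3510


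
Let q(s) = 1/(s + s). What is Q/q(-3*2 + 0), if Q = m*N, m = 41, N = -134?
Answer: 65928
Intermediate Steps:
Q = -5494 (Q = 41*(-134) = -5494)
q(s) = 1/(2*s)
Q/q(-3*2 + 0) = -5494/(1/(2*(-3*2 + 0))) = -5494/(1/(2*(-6 + 0))) = -5494/((½)/(-6)) = -5494/((½)*(-⅙)) = -5494/(-1/12) = -5494*(-12) = 65928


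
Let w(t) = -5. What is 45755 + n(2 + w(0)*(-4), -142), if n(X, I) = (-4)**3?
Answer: 45691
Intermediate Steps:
n(X, I) = -64
45755 + n(2 + w(0)*(-4), -142) = 45755 - 64 = 45691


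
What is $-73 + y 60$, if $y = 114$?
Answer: $6767$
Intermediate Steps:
$-73 + y 60 = -73 + 114 \cdot 60 = -73 + 6840 = 6767$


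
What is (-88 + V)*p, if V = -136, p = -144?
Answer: 32256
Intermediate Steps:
(-88 + V)*p = (-88 - 136)*(-144) = -224*(-144) = 32256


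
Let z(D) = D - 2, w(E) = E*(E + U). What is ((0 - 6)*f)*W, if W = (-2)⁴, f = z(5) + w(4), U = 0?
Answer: -1824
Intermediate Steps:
w(E) = E² (w(E) = E*(E + 0) = E*E = E²)
z(D) = -2 + D
f = 19 (f = (-2 + 5) + 4² = 3 + 16 = 19)
W = 16
((0 - 6)*f)*W = ((0 - 6)*19)*16 = -6*19*16 = -114*16 = -1824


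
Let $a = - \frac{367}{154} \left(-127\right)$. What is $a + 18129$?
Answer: $\frac{2838475}{154} \approx 18432.0$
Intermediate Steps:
$a = \frac{46609}{154}$ ($a = \left(-367\right) \frac{1}{154} \left(-127\right) = \left(- \frac{367}{154}\right) \left(-127\right) = \frac{46609}{154} \approx 302.66$)
$a + 18129 = \frac{46609}{154} + 18129 = \frac{2838475}{154}$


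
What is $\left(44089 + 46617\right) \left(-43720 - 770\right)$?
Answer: $-4035509940$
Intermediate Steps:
$\left(44089 + 46617\right) \left(-43720 - 770\right) = 90706 \left(-44490\right) = -4035509940$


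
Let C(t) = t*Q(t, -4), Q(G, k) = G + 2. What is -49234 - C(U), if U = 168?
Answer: -77794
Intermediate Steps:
Q(G, k) = 2 + G
C(t) = t*(2 + t)
-49234 - C(U) = -49234 - 168*(2 + 168) = -49234 - 168*170 = -49234 - 1*28560 = -49234 - 28560 = -77794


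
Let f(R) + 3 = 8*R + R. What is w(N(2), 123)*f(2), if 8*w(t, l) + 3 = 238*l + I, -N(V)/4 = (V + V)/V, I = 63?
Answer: 220005/4 ≈ 55001.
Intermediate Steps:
N(V) = -8 (N(V) = -4*(V + V)/V = -4*2*V/V = -4*2 = -8)
w(t, l) = 15/2 + 119*l/4 (w(t, l) = -3/8 + (238*l + 63)/8 = -3/8 + (63 + 238*l)/8 = -3/8 + (63/8 + 119*l/4) = 15/2 + 119*l/4)
f(R) = -3 + 9*R (f(R) = -3 + (8*R + R) = -3 + 9*R)
w(N(2), 123)*f(2) = (15/2 + (119/4)*123)*(-3 + 9*2) = (15/2 + 14637/4)*(-3 + 18) = (14667/4)*15 = 220005/4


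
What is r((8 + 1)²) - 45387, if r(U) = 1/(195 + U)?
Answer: -12526811/276 ≈ -45387.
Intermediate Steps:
r((8 + 1)²) - 45387 = 1/(195 + (8 + 1)²) - 45387 = 1/(195 + 9²) - 45387 = 1/(195 + 81) - 45387 = 1/276 - 45387 = -12526811/276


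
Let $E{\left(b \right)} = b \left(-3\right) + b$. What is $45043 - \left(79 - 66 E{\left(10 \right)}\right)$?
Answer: $43644$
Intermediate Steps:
$E{\left(b \right)} = - 2 b$ ($E{\left(b \right)} = - 3 b + b = - 2 b$)
$45043 - \left(79 - 66 E{\left(10 \right)}\right) = 45043 - \left(79 - 66 \left(\left(-2\right) 10\right)\right) = 45043 - \left(79 - -1320\right) = 45043 - \left(79 + 1320\right) = 45043 - 1399 = 43644$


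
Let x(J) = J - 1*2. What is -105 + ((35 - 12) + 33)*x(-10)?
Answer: -777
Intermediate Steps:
x(J) = -2 + J (x(J) = J - 2 = -2 + J)
-105 + ((35 - 12) + 33)*x(-10) = -105 + ((35 - 12) + 33)*(-2 - 10) = -105 + (23 + 33)*(-12) = -105 + 56*(-12) = -105 - 672 = -777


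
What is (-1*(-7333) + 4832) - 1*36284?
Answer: -24119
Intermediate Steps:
(-1*(-7333) + 4832) - 1*36284 = (7333 + 4832) - 36284 = 12165 - 36284 = -24119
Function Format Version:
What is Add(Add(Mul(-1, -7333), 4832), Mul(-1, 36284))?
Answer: -24119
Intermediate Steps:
Add(Add(Mul(-1, -7333), 4832), Mul(-1, 36284)) = Add(Add(7333, 4832), -36284) = Add(12165, -36284) = -24119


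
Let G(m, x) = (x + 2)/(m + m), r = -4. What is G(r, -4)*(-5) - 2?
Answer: -13/4 ≈ -3.2500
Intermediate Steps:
G(m, x) = (2 + x)/(2*m) (G(m, x) = (2 + x)/((2*m)) = (2 + x)*(1/(2*m)) = (2 + x)/(2*m))
G(r, -4)*(-5) - 2 = ((½)*(2 - 4)/(-4))*(-5) - 2 = ((½)*(-¼)*(-2))*(-5) - 2 = (¼)*(-5) - 2 = -5/4 - 2 = -13/4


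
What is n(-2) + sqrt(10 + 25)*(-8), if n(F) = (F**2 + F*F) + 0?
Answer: 8 - 8*sqrt(35) ≈ -39.329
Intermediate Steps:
n(F) = 2*F**2 (n(F) = (F**2 + F**2) + 0 = 2*F**2 + 0 = 2*F**2)
n(-2) + sqrt(10 + 25)*(-8) = 2*(-2)**2 + sqrt(10 + 25)*(-8) = 2*4 + sqrt(35)*(-8) = 8 - 8*sqrt(35)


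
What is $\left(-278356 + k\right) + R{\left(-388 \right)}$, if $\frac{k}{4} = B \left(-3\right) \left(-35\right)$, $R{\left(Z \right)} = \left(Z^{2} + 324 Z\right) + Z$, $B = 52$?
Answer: $-232072$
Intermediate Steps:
$R{\left(Z \right)} = Z^{2} + 325 Z$
$k = 21840$ ($k = 4 \cdot 52 \left(-3\right) \left(-35\right) = 4 \left(\left(-156\right) \left(-35\right)\right) = 4 \cdot 5460 = 21840$)
$\left(-278356 + k\right) + R{\left(-388 \right)} = \left(-278356 + 21840\right) - 388 \left(325 - 388\right) = -256516 - -24444 = -256516 + 24444 = -232072$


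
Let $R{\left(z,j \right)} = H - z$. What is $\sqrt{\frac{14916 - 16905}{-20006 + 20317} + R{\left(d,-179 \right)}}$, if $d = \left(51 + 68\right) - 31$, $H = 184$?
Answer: $\frac{\sqrt{8666637}}{311} \approx 9.466$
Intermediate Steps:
$d = 88$ ($d = 119 - 31 = 88$)
$R{\left(z,j \right)} = 184 - z$
$\sqrt{\frac{14916 - 16905}{-20006 + 20317} + R{\left(d,-179 \right)}} = \sqrt{\frac{14916 - 16905}{-20006 + 20317} + \left(184 - 88\right)} = \sqrt{- \frac{1989}{311} + \left(184 - 88\right)} = \sqrt{\left(-1989\right) \frac{1}{311} + 96} = \sqrt{- \frac{1989}{311} + 96} = \sqrt{\frac{27867}{311}} = \frac{\sqrt{8666637}}{311}$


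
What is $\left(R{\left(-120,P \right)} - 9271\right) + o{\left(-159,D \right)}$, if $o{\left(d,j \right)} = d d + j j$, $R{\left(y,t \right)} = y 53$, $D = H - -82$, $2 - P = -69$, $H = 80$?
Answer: $35894$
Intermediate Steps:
$P = 71$ ($P = 2 - -69 = 2 + 69 = 71$)
$D = 162$ ($D = 80 - -82 = 80 + 82 = 162$)
$R{\left(y,t \right)} = 53 y$
$o{\left(d,j \right)} = d^{2} + j^{2}$
$\left(R{\left(-120,P \right)} - 9271\right) + o{\left(-159,D \right)} = \left(53 \left(-120\right) - 9271\right) + \left(\left(-159\right)^{2} + 162^{2}\right) = \left(-6360 - 9271\right) + \left(25281 + 26244\right) = -15631 + 51525 = 35894$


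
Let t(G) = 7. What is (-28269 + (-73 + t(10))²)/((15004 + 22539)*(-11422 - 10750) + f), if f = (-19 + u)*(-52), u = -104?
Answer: 23913/832397000 ≈ 2.8728e-5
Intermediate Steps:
f = 6396 (f = (-19 - 104)*(-52) = -123*(-52) = 6396)
(-28269 + (-73 + t(10))²)/((15004 + 22539)*(-11422 - 10750) + f) = (-28269 + (-73 + 7)²)/((15004 + 22539)*(-11422 - 10750) + 6396) = (-28269 + (-66)²)/(37543*(-22172) + 6396) = (-28269 + 4356)/(-832403396 + 6396) = -23913/(-832397000) = -23913*(-1/832397000) = 23913/832397000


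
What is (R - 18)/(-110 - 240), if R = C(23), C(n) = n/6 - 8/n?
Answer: 2003/48300 ≈ 0.041470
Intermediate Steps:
C(n) = -8/n + n/6 (C(n) = n*(⅙) - 8/n = n/6 - 8/n = -8/n + n/6)
R = 481/138 (R = -8/23 + (⅙)*23 = -8*1/23 + 23/6 = -8/23 + 23/6 = 481/138 ≈ 3.4855)
(R - 18)/(-110 - 240) = (481/138 - 18)/(-110 - 240) = -2003/138/(-350) = -2003/138*(-1/350) = 2003/48300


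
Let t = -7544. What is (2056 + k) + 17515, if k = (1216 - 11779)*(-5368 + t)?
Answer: 136409027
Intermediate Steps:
k = 136389456 (k = (1216 - 11779)*(-5368 - 7544) = -10563*(-12912) = 136389456)
(2056 + k) + 17515 = (2056 + 136389456) + 17515 = 136391512 + 17515 = 136409027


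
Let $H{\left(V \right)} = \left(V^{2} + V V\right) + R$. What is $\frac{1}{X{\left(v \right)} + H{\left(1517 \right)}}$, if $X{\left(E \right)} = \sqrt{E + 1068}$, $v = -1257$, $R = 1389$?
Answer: $\frac{4603967}{21196512137278} - \frac{3 i \sqrt{21}}{21196512137278} \approx 2.172 \cdot 10^{-7} - 6.4858 \cdot 10^{-13} i$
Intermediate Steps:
$H{\left(V \right)} = 1389 + 2 V^{2}$ ($H{\left(V \right)} = \left(V^{2} + V V\right) + 1389 = \left(V^{2} + V^{2}\right) + 1389 = 2 V^{2} + 1389 = 1389 + 2 V^{2}$)
$X{\left(E \right)} = \sqrt{1068 + E}$
$\frac{1}{X{\left(v \right)} + H{\left(1517 \right)}} = \frac{1}{\sqrt{1068 - 1257} + \left(1389 + 2 \cdot 1517^{2}\right)} = \frac{1}{\sqrt{-189} + \left(1389 + 2 \cdot 2301289\right)} = \frac{1}{3 i \sqrt{21} + \left(1389 + 4602578\right)} = \frac{1}{3 i \sqrt{21} + 4603967} = \frac{1}{4603967 + 3 i \sqrt{21}}$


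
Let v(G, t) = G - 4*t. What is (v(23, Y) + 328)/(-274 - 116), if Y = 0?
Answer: -9/10 ≈ -0.90000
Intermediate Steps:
(v(23, Y) + 328)/(-274 - 116) = ((23 - 4*0) + 328)/(-274 - 116) = ((23 + 0) + 328)/(-390) = (23 + 328)*(-1/390) = 351*(-1/390) = -9/10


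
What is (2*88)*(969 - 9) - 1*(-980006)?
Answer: 1148966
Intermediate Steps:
(2*88)*(969 - 9) - 1*(-980006) = 176*960 + 980006 = 168960 + 980006 = 1148966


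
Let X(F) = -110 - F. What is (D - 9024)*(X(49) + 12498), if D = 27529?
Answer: 228333195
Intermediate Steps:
(D - 9024)*(X(49) + 12498) = (27529 - 9024)*((-110 - 1*49) + 12498) = 18505*((-110 - 49) + 12498) = 18505*(-159 + 12498) = 18505*12339 = 228333195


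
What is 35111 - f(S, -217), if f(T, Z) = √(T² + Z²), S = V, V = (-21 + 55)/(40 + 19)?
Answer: 35111 - √163917965/59 ≈ 34894.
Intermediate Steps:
V = 34/59 ≈ 0.57627
S = 34/59 ≈ 0.57627
35111 - f(S, -217) = 35111 - √((34/59)² + (-217)²) = 35111 - √(1156/3481 + 47089) = 35111 - √(163917965/3481) = 35111 - √163917965/59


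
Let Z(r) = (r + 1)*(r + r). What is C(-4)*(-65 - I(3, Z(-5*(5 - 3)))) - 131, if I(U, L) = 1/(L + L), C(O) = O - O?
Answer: -131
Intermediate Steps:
C(O) = 0
Z(r) = 2*r*(1 + r) (Z(r) = (1 + r)*(2*r) = 2*r*(1 + r))
I(U, L) = 1/(2*L)
C(-4)*(-65 - I(3, Z(-5*(5 - 3)))) - 131 = 0*(-65 - 1/(2*(2*(-5*(5 - 3))*(1 - 5*(5 - 3))))) - 131 = 0*(-65 - 1/(2*(2*(-5*2)*(1 - 5*2)))) - 131 = 0*(-65 - 1/(2*(2*(-10)*(1 - 10)))) - 131 = 0*(-65 - 1/(2*(2*(-10)*(-9)))) - 131 = 0*(-65 - 1/(2*180)) - 131 = 0*(-65 - 1*1/360) - 131 = 0*(-65 - 1/360) - 131 = 0*(-23401/360) - 131 = 0 - 131 = -131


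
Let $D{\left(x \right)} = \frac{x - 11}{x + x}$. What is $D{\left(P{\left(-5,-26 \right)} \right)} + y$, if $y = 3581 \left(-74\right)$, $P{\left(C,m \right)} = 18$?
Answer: $- \frac{9539777}{36} \approx -2.6499 \cdot 10^{5}$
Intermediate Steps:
$y = -264994$
$D{\left(x \right)} = \frac{-11 + x}{2 x}$
$D{\left(P{\left(-5,-26 \right)} \right)} + y = \frac{-11 + 18}{2 \cdot 18} - 264994 = \frac{1}{2} \cdot \frac{1}{18} \cdot 7 - 264994 = \frac{7}{36} - 264994 = - \frac{9539777}{36}$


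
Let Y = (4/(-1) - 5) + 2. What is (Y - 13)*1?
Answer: -20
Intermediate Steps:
Y = -7 (Y = (4*(-1) - 5) + 2 = (-4 - 5) + 2 = -9 + 2 = -7)
(Y - 13)*1 = (-7 - 13)*1 = -20*1 = -20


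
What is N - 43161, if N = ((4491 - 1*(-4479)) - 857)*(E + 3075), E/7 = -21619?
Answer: -1202860315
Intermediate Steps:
E = -151333 (E = 7*(-21619) = -151333)
N = -1202817154 (N = ((4491 - 1*(-4479)) - 857)*(-151333 + 3075) = ((4491 + 4479) - 857)*(-148258) = (8970 - 857)*(-148258) = 8113*(-148258) = -1202817154)
N - 43161 = -1202817154 - 43161 = -1202860315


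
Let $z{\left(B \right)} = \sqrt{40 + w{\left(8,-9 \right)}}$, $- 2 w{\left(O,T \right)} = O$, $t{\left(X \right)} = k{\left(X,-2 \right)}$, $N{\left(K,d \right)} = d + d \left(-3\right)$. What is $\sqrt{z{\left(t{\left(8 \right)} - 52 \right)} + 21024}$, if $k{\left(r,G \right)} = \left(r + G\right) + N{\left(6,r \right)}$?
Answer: $\sqrt{21030} \approx 145.02$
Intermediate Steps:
$N{\left(K,d \right)} = - 2 d$ ($N{\left(K,d \right)} = d - 3 d = - 2 d$)
$k{\left(r,G \right)} = G - r$ ($k{\left(r,G \right)} = \left(r + G\right) - 2 r = \left(G + r\right) - 2 r = G - r$)
$t{\left(X \right)} = -2 - X$
$w{\left(O,T \right)} = - \frac{O}{2}$
$z{\left(B \right)} = 6$ ($z{\left(B \right)} = \sqrt{40 - 4} = \sqrt{36} = 6$)
$\sqrt{z{\left(t{\left(8 \right)} - 52 \right)} + 21024} = \sqrt{6 + 21024} = \sqrt{21030}$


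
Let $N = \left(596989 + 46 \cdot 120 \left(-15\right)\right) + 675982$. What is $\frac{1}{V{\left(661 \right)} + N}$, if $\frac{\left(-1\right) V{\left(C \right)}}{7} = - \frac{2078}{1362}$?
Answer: $\frac{681}{810513724} \approx 8.4021 \cdot 10^{-7}$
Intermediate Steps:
$N = 1190171$ ($N = \left(596989 + 5520 \left(-15\right)\right) + 675982 = \left(596989 - 82800\right) + 675982 = 514189 + 675982 = 1190171$)
$V{\left(C \right)} = \frac{7273}{681}$ ($V{\left(C \right)} = - 7 \left(- \frac{2078}{1362}\right) = - 7 \left(\left(-2078\right) \frac{1}{1362}\right) = \left(-7\right) \left(- \frac{1039}{681}\right) = \frac{7273}{681}$)
$\frac{1}{V{\left(661 \right)} + N} = \frac{1}{\frac{7273}{681} + 1190171} = \frac{1}{\frac{810513724}{681}} = \frac{681}{810513724}$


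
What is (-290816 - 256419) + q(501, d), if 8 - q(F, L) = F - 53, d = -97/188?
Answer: -547675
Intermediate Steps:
d = -97/188 (d = -97*1/188 = -97/188 ≈ -0.51596)
q(F, L) = 61 - F (q(F, L) = 8 - (F - 53) = 8 - (-53 + F) = 8 + (53 - F) = 61 - F)
(-290816 - 256419) + q(501, d) = (-290816 - 256419) + (61 - 1*501) = -547235 + (61 - 501) = -547235 - 440 = -547675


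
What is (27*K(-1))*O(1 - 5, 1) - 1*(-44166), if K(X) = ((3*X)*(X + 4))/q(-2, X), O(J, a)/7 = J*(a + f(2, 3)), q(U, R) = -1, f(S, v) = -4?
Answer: 64578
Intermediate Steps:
O(J, a) = 7*J*(-4 + a) (O(J, a) = 7*(J*(a - 4)) = 7*(J*(-4 + a)) = 7*J*(-4 + a))
K(X) = -3*X*(4 + X) (K(X) = ((3*X)*(X + 4))/(-1) = ((3*X)*(4 + X))*(-1) = (3*X*(4 + X))*(-1) = -3*X*(4 + X))
(27*K(-1))*O(1 - 5, 1) - 1*(-44166) = (27*(-3*(-1)*(4 - 1)))*(7*(1 - 5)*(-4 + 1)) - 1*(-44166) = (27*(-3*(-1)*3))*(7*(-4)*(-3)) + 44166 = (27*9)*84 + 44166 = 243*84 + 44166 = 20412 + 44166 = 64578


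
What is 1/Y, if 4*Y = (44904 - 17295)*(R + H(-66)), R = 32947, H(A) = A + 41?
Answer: 2/454471749 ≈ 4.4007e-9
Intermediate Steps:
H(A) = 41 + A
Y = 454471749/2 (Y = ((44904 - 17295)*(32947 + (41 - 66)))/4 = (27609*(32947 - 25))/4 = (27609*32922)/4 = (1/4)*908943498 = 454471749/2 ≈ 2.2724e+8)
1/Y = 1/(454471749/2) = 2/454471749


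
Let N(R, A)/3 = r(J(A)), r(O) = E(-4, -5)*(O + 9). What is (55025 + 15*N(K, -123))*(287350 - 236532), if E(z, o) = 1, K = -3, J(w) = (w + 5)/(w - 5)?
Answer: 90206396575/32 ≈ 2.8189e+9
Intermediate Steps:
J(w) = (5 + w)/(-5 + w)
r(O) = 9 + O (r(O) = 1*(O + 9) = 1*(9 + O) = 9 + O)
N(R, A) = 27 + 3*(5 + A)/(-5 + A) (N(R, A) = 3*(9 + (5 + A)/(-5 + A)) = 27 + 3*(5 + A)/(-5 + A))
(55025 + 15*N(K, -123))*(287350 - 236532) = (55025 + 15*(30*(-4 - 123)/(-5 - 123)))*(287350 - 236532) = (55025 + 15*(30*(-127)/(-128)))*50818 = (55025 + 15*(30*(-1/128)*(-127)))*50818 = (55025 + 15*(1905/64))*50818 = (55025 + 28575/64)*50818 = (3550175/64)*50818 = 90206396575/32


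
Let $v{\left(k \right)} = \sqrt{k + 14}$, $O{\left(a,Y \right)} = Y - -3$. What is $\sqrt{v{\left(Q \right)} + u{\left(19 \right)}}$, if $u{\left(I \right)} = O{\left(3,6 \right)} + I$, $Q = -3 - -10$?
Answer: $\sqrt{28 + \sqrt{21}} \approx 5.7081$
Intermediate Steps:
$O{\left(a,Y \right)} = 3 + Y$ ($O{\left(a,Y \right)} = Y + 3 = 3 + Y$)
$Q = 7$ ($Q = -3 + 10 = 7$)
$v{\left(k \right)} = \sqrt{14 + k}$
$u{\left(I \right)} = 9 + I$ ($u{\left(I \right)} = \left(3 + 6\right) + I = 9 + I$)
$\sqrt{v{\left(Q \right)} + u{\left(19 \right)}} = \sqrt{\sqrt{14 + 7} + \left(9 + 19\right)} = \sqrt{\sqrt{21} + 28} = \sqrt{28 + \sqrt{21}}$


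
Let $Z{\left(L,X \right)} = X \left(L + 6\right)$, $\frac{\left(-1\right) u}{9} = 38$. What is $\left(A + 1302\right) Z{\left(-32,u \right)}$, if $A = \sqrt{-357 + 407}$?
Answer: $11577384 + 44460 \sqrt{2} \approx 1.164 \cdot 10^{7}$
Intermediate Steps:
$u = -342$ ($u = \left(-9\right) 38 = -342$)
$A = 5 \sqrt{2}$ ($A = \sqrt{50} = 5 \sqrt{2} \approx 7.0711$)
$Z{\left(L,X \right)} = X \left(6 + L\right)$
$\left(A + 1302\right) Z{\left(-32,u \right)} = \left(5 \sqrt{2} + 1302\right) \left(- 342 \left(6 - 32\right)\right) = \left(1302 + 5 \sqrt{2}\right) \left(\left(-342\right) \left(-26\right)\right) = \left(1302 + 5 \sqrt{2}\right) 8892 = 11577384 + 44460 \sqrt{2}$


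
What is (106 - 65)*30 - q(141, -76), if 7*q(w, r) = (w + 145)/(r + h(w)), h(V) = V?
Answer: 43028/35 ≈ 1229.4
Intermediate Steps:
q(w, r) = (145 + w)/(7*(r + w)) (q(w, r) = ((w + 145)/(r + w))/7 = ((145 + w)/(r + w))/7 = (145 + w)/(7*(r + w)))
(106 - 65)*30 - q(141, -76) = (106 - 65)*30 - (145 + 141)/(7*(-76 + 141)) = 41*30 - 286/(7*65) = 1230 - 286/(7*65) = 1230 - 1*22/35 = 1230 - 22/35 = 43028/35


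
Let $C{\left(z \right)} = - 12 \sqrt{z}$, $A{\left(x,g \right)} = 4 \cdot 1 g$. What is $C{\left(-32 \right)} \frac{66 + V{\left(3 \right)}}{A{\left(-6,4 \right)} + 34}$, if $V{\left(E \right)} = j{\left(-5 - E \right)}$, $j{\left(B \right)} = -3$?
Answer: $- \frac{1512 i \sqrt{2}}{25} \approx - 85.532 i$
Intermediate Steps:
$A{\left(x,g \right)} = 4 g$
$V{\left(E \right)} = -3$
$C{\left(-32 \right)} \frac{66 + V{\left(3 \right)}}{A{\left(-6,4 \right)} + 34} = - 12 \sqrt{-32} \frac{66 - 3}{4 \cdot 4 + 34} = - 12 \cdot 4 i \sqrt{2} \frac{63}{16 + 34} = - 48 i \sqrt{2} \cdot \frac{63}{50} = - \frac{1512 i \sqrt{2}}{25}$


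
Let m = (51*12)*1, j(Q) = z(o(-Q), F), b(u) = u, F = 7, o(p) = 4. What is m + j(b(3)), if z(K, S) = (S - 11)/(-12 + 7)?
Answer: 3064/5 ≈ 612.80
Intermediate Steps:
z(K, S) = 11/5 - S/5 (z(K, S) = (-11 + S)/(-5) = (-11 + S)*(-⅕) = 11/5 - S/5)
j(Q) = ⅘ (j(Q) = 11/5 - ⅕*7 = 11/5 - 7/5 = ⅘)
m = 612 (m = 612*1 = 612)
m + j(b(3)) = 612 + ⅘ = 3064/5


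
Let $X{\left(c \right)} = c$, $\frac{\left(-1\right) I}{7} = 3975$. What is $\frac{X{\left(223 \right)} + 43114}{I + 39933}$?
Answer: $\frac{43337}{12108} \approx 3.5792$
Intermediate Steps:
$I = -27825$ ($I = \left(-7\right) 3975 = -27825$)
$\frac{X{\left(223 \right)} + 43114}{I + 39933} = \frac{223 + 43114}{-27825 + 39933} = \frac{43337}{12108}$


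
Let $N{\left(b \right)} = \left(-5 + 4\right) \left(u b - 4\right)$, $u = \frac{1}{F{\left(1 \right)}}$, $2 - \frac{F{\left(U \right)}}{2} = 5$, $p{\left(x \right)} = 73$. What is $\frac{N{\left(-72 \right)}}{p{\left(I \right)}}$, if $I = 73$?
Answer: $- \frac{8}{73} \approx -0.10959$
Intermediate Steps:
$F{\left(U \right)} = -6$ ($F{\left(U \right)} = 4 - 10 = -6$)
$u = - \frac{1}{6}$ ($u = \frac{1}{-6} = - \frac{1}{6} \approx -0.16667$)
$N{\left(b \right)} = 4 + \frac{b}{6}$ ($N{\left(b \right)} = \left(-5 + 4\right) \left(- \frac{b}{6} - 4\right) = - (-4 - \frac{b}{6}) = 4 + \frac{b}{6}$)
$\frac{N{\left(-72 \right)}}{p{\left(I \right)}} = \frac{4 + \frac{1}{6} \left(-72\right)}{73} = \left(4 - 12\right) \frac{1}{73} = \left(-8\right) \frac{1}{73} = - \frac{8}{73}$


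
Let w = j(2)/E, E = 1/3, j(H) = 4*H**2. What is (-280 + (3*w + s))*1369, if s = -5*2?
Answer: -199874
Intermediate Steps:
E = 1/3 ≈ 0.33333
s = -10
w = 48 (w = (4*2**2)/(1/3) = (4*4)*3 = 16*3 = 48)
(-280 + (3*w + s))*1369 = (-280 + (3*48 - 10))*1369 = (-280 + (144 - 10))*1369 = (-280 + 134)*1369 = -146*1369 = -199874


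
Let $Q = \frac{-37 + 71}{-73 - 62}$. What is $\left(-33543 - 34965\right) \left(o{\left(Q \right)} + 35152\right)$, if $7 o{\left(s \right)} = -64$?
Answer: $- \frac{16852968000}{7} \approx -2.4076 \cdot 10^{9}$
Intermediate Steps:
$Q = - \frac{34}{135}$ ($Q = \frac{34}{-135} = 34 \left(- \frac{1}{135}\right) = - \frac{34}{135} \approx -0.25185$)
$o{\left(s \right)} = - \frac{64}{7}$ ($o{\left(s \right)} = \frac{1}{7} \left(-64\right) = - \frac{64}{7}$)
$\left(-33543 - 34965\right) \left(o{\left(Q \right)} + 35152\right) = \left(-33543 - 34965\right) \left(- \frac{64}{7} + 35152\right) = \left(-68508\right) \frac{246000}{7} = - \frac{16852968000}{7}$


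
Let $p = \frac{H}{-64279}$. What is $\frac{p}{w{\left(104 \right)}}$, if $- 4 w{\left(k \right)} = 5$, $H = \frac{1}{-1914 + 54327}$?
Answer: $\frac{4}{16845276135} \approx 2.3746 \cdot 10^{-10}$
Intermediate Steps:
$H = \frac{1}{52413} \approx 1.9079 \cdot 10^{-5}$
$w{\left(k \right)} = - \frac{5}{4}$ ($w{\left(k \right)} = \left(- \frac{1}{4}\right) 5 = - \frac{5}{4}$)
$p = - \frac{1}{3369055227}$ ($p = \frac{1}{52413 \left(-64279\right)} = \frac{1}{52413} \left(- \frac{1}{64279}\right) = - \frac{1}{3369055227} \approx -2.9682 \cdot 10^{-10}$)
$\frac{p}{w{\left(104 \right)}} = - \frac{1}{3369055227 \left(- \frac{5}{4}\right)} = \left(- \frac{1}{3369055227}\right) \left(- \frac{4}{5}\right) = \frac{4}{16845276135}$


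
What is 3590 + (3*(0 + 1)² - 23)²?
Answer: 3990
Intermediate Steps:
3590 + (3*(0 + 1)² - 23)² = 3590 + (3*1² - 23)² = 3590 + (3*1 - 23)² = 3590 + (3 - 23)² = 3590 + (-20)² = 3590 + 400 = 3990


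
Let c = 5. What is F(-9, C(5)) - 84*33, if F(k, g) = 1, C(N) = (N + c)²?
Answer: -2771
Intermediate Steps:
C(N) = (5 + N)² (C(N) = (N + 5)² = (5 + N)²)
F(-9, C(5)) - 84*33 = 1 - 84*33 = 1 - 2772 = -2771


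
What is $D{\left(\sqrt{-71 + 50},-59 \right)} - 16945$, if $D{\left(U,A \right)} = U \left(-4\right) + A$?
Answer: $-17004 - 4 i \sqrt{21} \approx -17004.0 - 18.33 i$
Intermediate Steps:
$D{\left(U,A \right)} = A - 4 U$ ($D{\left(U,A \right)} = - 4 U + A = A - 4 U$)
$D{\left(\sqrt{-71 + 50},-59 \right)} - 16945 = \left(-59 - 4 \sqrt{-71 + 50}\right) - 16945 = \left(-59 - 4 \sqrt{-21}\right) - 16945 = \left(-59 - 4 i \sqrt{21}\right) - 16945 = -17004 - 4 i \sqrt{21}$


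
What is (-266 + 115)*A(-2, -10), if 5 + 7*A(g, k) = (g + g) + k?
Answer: 2869/7 ≈ 409.86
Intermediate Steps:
A(g, k) = -5/7 + k/7 + 2*g/7 (A(g, k) = -5/7 + ((g + g) + k)/7 = -5/7 + (2*g + k)/7 = -5/7 + (k + 2*g)/7 = -5/7 + (k/7 + 2*g/7) = -5/7 + k/7 + 2*g/7)
(-266 + 115)*A(-2, -10) = (-266 + 115)*(-5/7 + (⅐)*(-10) + (2/7)*(-2)) = -151*(-5/7 - 10/7 - 4/7) = -151*(-19/7) = 2869/7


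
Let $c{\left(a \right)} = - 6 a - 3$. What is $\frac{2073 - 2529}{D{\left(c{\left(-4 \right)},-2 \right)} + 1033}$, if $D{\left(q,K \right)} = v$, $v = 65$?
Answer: $- \frac{76}{183} \approx -0.4153$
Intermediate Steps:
$c{\left(a \right)} = -3 - 6 a$
$D{\left(q,K \right)} = 65$
$\frac{2073 - 2529}{D{\left(c{\left(-4 \right)},-2 \right)} + 1033} = \frac{2073 - 2529}{65 + 1033} = - \frac{456}{1098} = \left(-456\right) \frac{1}{1098} = - \frac{76}{183}$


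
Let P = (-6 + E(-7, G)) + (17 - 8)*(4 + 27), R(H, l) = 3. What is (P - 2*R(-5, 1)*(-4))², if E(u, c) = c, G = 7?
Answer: 92416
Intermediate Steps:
P = 280 (P = (-6 + 7) + (17 - 8)*(4 + 27) = 1 + 9*31 = 1 + 279 = 280)
(P - 2*R(-5, 1)*(-4))² = (280 - 2*3*(-4))² = (280 - 6*(-4))² = (280 + 24)² = 304² = 92416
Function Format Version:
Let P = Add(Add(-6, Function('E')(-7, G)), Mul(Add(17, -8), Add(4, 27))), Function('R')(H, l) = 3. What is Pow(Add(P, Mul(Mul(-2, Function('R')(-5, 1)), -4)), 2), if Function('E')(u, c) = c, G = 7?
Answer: 92416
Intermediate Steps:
P = 280 (P = Add(Add(-6, 7), Mul(Add(17, -8), Add(4, 27))) = Add(1, Mul(9, 31)) = Add(1, 279) = 280)
Pow(Add(P, Mul(Mul(-2, Function('R')(-5, 1)), -4)), 2) = Pow(Add(280, Mul(Mul(-2, 3), -4)), 2) = Pow(Add(280, Mul(-6, -4)), 2) = Pow(Add(280, 24), 2) = Pow(304, 2) = 92416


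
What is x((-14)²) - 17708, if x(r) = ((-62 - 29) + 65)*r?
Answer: -22804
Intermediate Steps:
x(r) = -26*r (x(r) = (-91 + 65)*r = -26*r)
x((-14)²) - 17708 = -26*(-14)² - 17708 = -26*196 - 17708 = -5096 - 17708 = -22804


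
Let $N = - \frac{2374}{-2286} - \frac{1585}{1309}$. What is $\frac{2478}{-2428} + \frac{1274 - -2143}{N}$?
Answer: $- \frac{3103429635957}{156528304} \approx -19827.0$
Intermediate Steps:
$N = - \frac{257872}{1496187}$ ($N = \left(-2374\right) \left(- \frac{1}{2286}\right) - \frac{1585}{1309} = \frac{1187}{1143} - \frac{1585}{1309} = - \frac{257872}{1496187} \approx -0.17235$)
$\frac{2478}{-2428} + \frac{1274 - -2143}{N} = \frac{2478}{-2428} + \frac{1274 - -2143}{- \frac{257872}{1496187}} = 2478 \left(- \frac{1}{2428}\right) + \left(1274 + 2143\right) \left(- \frac{1496187}{257872}\right) = - \frac{1239}{1214} + 3417 \left(- \frac{1496187}{257872}\right) = - \frac{1239}{1214} - \frac{5112470979}{257872} = - \frac{3103429635957}{156528304}$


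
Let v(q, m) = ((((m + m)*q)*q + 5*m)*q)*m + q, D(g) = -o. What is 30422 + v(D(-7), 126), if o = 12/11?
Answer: -129636986/1331 ≈ -97398.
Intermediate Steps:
o = 12/11 (o = 12*(1/11) = 12/11 ≈ 1.0909)
D(g) = -12/11 (D(g) = -1*12/11 = -12/11)
v(q, m) = q + m*q*(5*m + 2*m*q**2) (v(q, m) = ((((2*m)*q)*q + 5*m)*q)*m + q = (((2*m*q)*q + 5*m)*q)*m + q = ((2*m*q**2 + 5*m)*q)*m + q = ((5*m + 2*m*q**2)*q)*m + q = (q*(5*m + 2*m*q**2))*m + q = m*q*(5*m + 2*m*q**2) + q = q + m*q*(5*m + 2*m*q**2))
30422 + v(D(-7), 126) = 30422 - 12*(1 + 5*126**2 + 2*126**2*(-12/11)**2)/11 = 30422 - 12*(1 + 5*15876 + 2*15876*(144/121))/11 = 30422 - 12*(1 + 79380 + 4572288/121)/11 = 30422 - 12/11*14177389/121 = 30422 - 170128668/1331 = -129636986/1331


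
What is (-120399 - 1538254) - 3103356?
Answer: -4762009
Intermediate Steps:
(-120399 - 1538254) - 3103356 = -1658653 - 3103356 = -4762009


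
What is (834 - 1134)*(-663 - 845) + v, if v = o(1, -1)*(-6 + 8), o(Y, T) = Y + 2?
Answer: 452406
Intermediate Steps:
o(Y, T) = 2 + Y
v = 6 (v = (2 + 1)*(-6 + 8) = 3*2 = 6)
(834 - 1134)*(-663 - 845) + v = (834 - 1134)*(-663 - 845) + 6 = -300*(-1508) + 6 = 452400 + 6 = 452406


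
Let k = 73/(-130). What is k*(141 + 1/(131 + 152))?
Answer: -1456496/18395 ≈ -79.179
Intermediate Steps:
k = -73/130 (k = 73*(-1/130) = -73/130 ≈ -0.56154)
k*(141 + 1/(131 + 152)) = -73*(141 + 1/(131 + 152))/130 = -73*(141 + 1/283)/130 = -73/130*39904/283 = -1456496/18395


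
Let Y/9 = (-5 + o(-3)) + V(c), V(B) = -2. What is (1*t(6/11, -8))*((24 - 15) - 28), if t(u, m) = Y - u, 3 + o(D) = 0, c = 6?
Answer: 18924/11 ≈ 1720.4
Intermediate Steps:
o(D) = -3 (o(D) = -3 + 0 = -3)
Y = -90 (Y = 9*((-5 - 3) - 2) = 9*(-8 - 2) = 9*(-10) = -90)
t(u, m) = -90 - u
(1*t(6/11, -8))*((24 - 15) - 28) = (1*(-90 - 6/11))*((24 - 15) - 28) = (1*(-90 - 6/11))*(9 - 28) = (1*(-90 - 1*6/11))*(-19) = (1*(-90 - 6/11))*(-19) = (1*(-996/11))*(-19) = -996/11*(-19) = 18924/11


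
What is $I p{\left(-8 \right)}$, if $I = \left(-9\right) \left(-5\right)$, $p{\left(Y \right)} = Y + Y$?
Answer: $-720$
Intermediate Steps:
$p{\left(Y \right)} = 2 Y$
$I = 45$
$I p{\left(-8 \right)} = 45 \cdot 2 \left(-8\right) = 45 \left(-16\right) = -720$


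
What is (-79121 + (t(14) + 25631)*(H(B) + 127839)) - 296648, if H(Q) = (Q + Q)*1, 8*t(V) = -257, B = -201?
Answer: 26094944515/8 ≈ 3.2619e+9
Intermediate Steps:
t(V) = -257/8 (t(V) = (⅛)*(-257) = -257/8)
H(Q) = 2*Q (H(Q) = (2*Q)*1 = 2*Q)
(-79121 + (t(14) + 25631)*(H(B) + 127839)) - 296648 = (-79121 + (-257/8 + 25631)*(2*(-201) + 127839)) - 296648 = (-79121 + 204791*(-402 + 127839)/8) - 296648 = (-79121 + (204791/8)*127437) - 296648 = (-79121 + 26097950667/8) - 296648 = 26097317699/8 - 296648 = 26094944515/8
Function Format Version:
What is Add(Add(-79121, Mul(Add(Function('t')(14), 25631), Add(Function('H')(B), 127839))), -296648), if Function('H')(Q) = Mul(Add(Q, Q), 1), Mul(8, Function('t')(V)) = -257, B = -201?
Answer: Rational(26094944515, 8) ≈ 3.2619e+9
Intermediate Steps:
Function('t')(V) = Rational(-257, 8) (Function('t')(V) = Mul(Rational(1, 8), -257) = Rational(-257, 8))
Function('H')(Q) = Mul(2, Q) (Function('H')(Q) = Mul(Mul(2, Q), 1) = Mul(2, Q))
Add(Add(-79121, Mul(Add(Function('t')(14), 25631), Add(Function('H')(B), 127839))), -296648) = Add(Add(-79121, Mul(Add(Rational(-257, 8), 25631), Add(Mul(2, -201), 127839))), -296648) = Add(Add(-79121, Mul(Rational(204791, 8), Add(-402, 127839))), -296648) = Add(Add(-79121, Mul(Rational(204791, 8), 127437)), -296648) = Add(Add(-79121, Rational(26097950667, 8)), -296648) = Add(Rational(26097317699, 8), -296648) = Rational(26094944515, 8)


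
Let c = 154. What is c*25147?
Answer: 3872638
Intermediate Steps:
c*25147 = 154*25147 = 3872638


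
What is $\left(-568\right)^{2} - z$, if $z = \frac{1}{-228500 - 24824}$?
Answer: $\frac{81728402177}{253324} \approx 3.2262 \cdot 10^{5}$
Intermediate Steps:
$z = - \frac{1}{253324}$ ($z = \frac{1}{-253324} = - \frac{1}{253324} \approx -3.9475 \cdot 10^{-6}$)
$\left(-568\right)^{2} - z = \left(-568\right)^{2} - - \frac{1}{253324} = 322624 + \frac{1}{253324} = \frac{81728402177}{253324}$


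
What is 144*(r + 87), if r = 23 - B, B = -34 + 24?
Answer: 17280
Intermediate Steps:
B = -10
r = 33 (r = 23 - 1*(-10) = 23 + 10 = 33)
144*(r + 87) = 144*(33 + 87) = 144*120 = 17280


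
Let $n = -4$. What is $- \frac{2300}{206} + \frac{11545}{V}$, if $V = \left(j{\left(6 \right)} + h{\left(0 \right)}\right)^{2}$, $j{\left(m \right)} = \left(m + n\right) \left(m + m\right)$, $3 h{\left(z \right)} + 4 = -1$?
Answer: $\frac{5539865}{462367} \approx 11.982$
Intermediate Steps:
$h{\left(z \right)} = - \frac{5}{3}$ ($h{\left(z \right)} = - \frac{4}{3} + \frac{1}{3} \left(-1\right) = - \frac{4}{3} - \frac{1}{3} = - \frac{5}{3}$)
$j{\left(m \right)} = 2 m \left(-4 + m\right)$ ($j{\left(m \right)} = \left(m - 4\right) \left(m + m\right) = \left(-4 + m\right) 2 m = 2 m \left(-4 + m\right)$)
$V = \frac{4489}{9}$ ($V = \left(2 \cdot 6 \left(-4 + 6\right) - \frac{5}{3}\right)^{2} = \left(2 \cdot 6 \cdot 2 - \frac{5}{3}\right)^{2} = \left(24 - \frac{5}{3}\right)^{2} = \left(\frac{67}{3}\right)^{2} = \frac{4489}{9} \approx 498.78$)
$- \frac{2300}{206} + \frac{11545}{V} = - \frac{2300}{206} + \frac{11545}{\frac{4489}{9}} = \left(-2300\right) \frac{1}{206} + 11545 \cdot \frac{9}{4489} = - \frac{1150}{103} + \frac{103905}{4489} = \frac{5539865}{462367}$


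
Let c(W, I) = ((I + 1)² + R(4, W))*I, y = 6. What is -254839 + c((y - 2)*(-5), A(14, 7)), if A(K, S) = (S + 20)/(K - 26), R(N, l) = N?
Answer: -16310497/64 ≈ -2.5485e+5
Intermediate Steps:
A(K, S) = (20 + S)/(-26 + K)
c(W, I) = I*(4 + (1 + I)²) (c(W, I) = ((I + 1)² + 4)*I = ((1 + I)² + 4)*I = (4 + (1 + I)²)*I = I*(4 + (1 + I)²))
-254839 + c((y - 2)*(-5), A(14, 7)) = -254839 + ((20 + 7)/(-26 + 14))*(4 + (1 + (20 + 7)/(-26 + 14))²) = -254839 + (27/(-12))*(4 + (1 + 27/(-12))²) = -254839 + (-1/12*27)*(4 + (1 - 1/12*27)²) = -254839 - 9*(4 + (1 - 9/4)²)/4 = -254839 - 9*(4 + (-5/4)²)/4 = -254839 - 9*(4 + 25/16)/4 = -254839 - 9/4*89/16 = -254839 - 801/64 = -16310497/64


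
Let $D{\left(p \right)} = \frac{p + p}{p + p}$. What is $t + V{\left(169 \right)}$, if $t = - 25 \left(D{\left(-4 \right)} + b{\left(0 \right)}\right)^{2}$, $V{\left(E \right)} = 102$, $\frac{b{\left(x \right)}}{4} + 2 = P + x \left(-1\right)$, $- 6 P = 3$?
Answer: $-1923$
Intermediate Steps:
$P = - \frac{1}{2}$ ($P = \left(- \frac{1}{6}\right) 3 = - \frac{1}{2} \approx -0.5$)
$D{\left(p \right)} = 1$ ($D{\left(p \right)} = \frac{2 p}{2 p} = 2 p \frac{1}{2 p} = 1$)
$b{\left(x \right)} = -10 - 4 x$ ($b{\left(x \right)} = -8 + 4 \left(- \frac{1}{2} + x \left(-1\right)\right) = -8 + 4 \left(- \frac{1}{2} - x\right) = -8 - \left(2 + 4 x\right) = -10 - 4 x$)
$t = -2025$ ($t = - 25 \left(1 - 10\right)^{2} = - 25 \left(-9\right)^{2} = \left(-25\right) 81 = -2025$)
$t + V{\left(169 \right)} = -2025 + 102 = -1923$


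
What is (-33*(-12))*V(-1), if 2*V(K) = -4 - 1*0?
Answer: -792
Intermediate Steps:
V(K) = -2 (V(K) = (-4 - 1*0)/2 = (-4 + 0)/2 = (1/2)*(-4) = -2)
(-33*(-12))*V(-1) = -33*(-12)*(-2) = 396*(-2) = -792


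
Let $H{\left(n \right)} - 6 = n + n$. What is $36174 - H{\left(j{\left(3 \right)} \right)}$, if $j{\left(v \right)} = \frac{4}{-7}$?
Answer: $\frac{253184}{7} \approx 36169.0$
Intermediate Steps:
$j{\left(v \right)} = - \frac{4}{7}$ ($j{\left(v \right)} = 4 \left(- \frac{1}{7}\right) = - \frac{4}{7}$)
$H{\left(n \right)} = 6 + 2 n$ ($H{\left(n \right)} = 6 + \left(n + n\right) = 6 + 2 n$)
$36174 - H{\left(j{\left(3 \right)} \right)} = 36174 - \left(6 + 2 \left(- \frac{4}{7}\right)\right) = 36174 - \left(6 - \frac{8}{7}\right) = 36174 - \frac{34}{7} = \frac{253184}{7}$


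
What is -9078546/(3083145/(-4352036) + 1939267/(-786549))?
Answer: 2390513543596262088/835754185709 ≈ 2.8603e+6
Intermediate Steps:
-9078546/(3083145/(-4352036) + 1939267/(-786549)) = -9078546/(3083145*(-1/4352036) + 1939267*(-1/786549)) = -9078546/(-237165/334772 - 1939267/786549) = -9078546/(-835754185709/263314581828) = -9078546*(-263314581828/835754185709) = 2390513543596262088/835754185709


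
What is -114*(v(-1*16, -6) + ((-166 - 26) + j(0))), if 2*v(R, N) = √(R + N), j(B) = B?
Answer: 21888 - 57*I*√22 ≈ 21888.0 - 267.35*I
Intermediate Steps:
v(R, N) = √(N + R)/2 (v(R, N) = √(R + N)/2 = √(N + R)/2)
-114*(v(-1*16, -6) + ((-166 - 26) + j(0))) = -114*(√(-6 - 1*16)/2 + ((-166 - 26) + 0)) = -114*(√(-6 - 16)/2 + (-192 + 0)) = -114*(√(-22)/2 - 192) = -114*((I*√22)/2 - 192) = -114*(I*√22/2 - 192) = -114*(-192 + I*√22/2) = 21888 - 57*I*√22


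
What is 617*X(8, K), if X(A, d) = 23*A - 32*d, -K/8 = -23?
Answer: -3519368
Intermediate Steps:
K = 184 (K = -8*(-23) = 184)
X(A, d) = -32*d + 23*A
617*X(8, K) = 617*(-32*184 + 23*8) = 617*(-5888 + 184) = 617*(-5704) = -3519368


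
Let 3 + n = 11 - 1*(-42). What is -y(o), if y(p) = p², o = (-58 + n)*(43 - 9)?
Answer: -73984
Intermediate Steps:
n = 50 (n = -3 + (11 - 1*(-42)) = -3 + (11 + 42) = -3 + 53 = 50)
o = -272 (o = (-58 + 50)*(43 - 9) = -8*34 = -272)
-y(o) = -1*(-272)² = -1*73984 = -73984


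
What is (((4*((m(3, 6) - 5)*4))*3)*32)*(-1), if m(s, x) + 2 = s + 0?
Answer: 6144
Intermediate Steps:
m(s, x) = -2 + s (m(s, x) = -2 + (s + 0) = -2 + s)
(((4*((m(3, 6) - 5)*4))*3)*32)*(-1) = (((4*(((-2 + 3) - 5)*4))*3)*32)*(-1) = (((4*((1 - 5)*4))*3)*32)*(-1) = (((4*(-4*4))*3)*32)*(-1) = (((4*(-16))*3)*32)*(-1) = (-64*3*32)*(-1) = -192*32*(-1) = -6144*(-1) = 6144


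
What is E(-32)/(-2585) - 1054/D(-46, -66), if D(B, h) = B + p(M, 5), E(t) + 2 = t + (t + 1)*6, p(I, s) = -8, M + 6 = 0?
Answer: 24877/1269 ≈ 19.604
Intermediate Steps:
M = -6 (M = -6 + 0 = -6)
E(t) = 4 + 7*t (E(t) = -2 + (t + (t + 1)*6) = -2 + (t + (1 + t)*6) = -2 + (t + (6 + 6*t)) = -2 + (6 + 7*t) = 4 + 7*t)
D(B, h) = -8 + B (D(B, h) = B - 8 = -8 + B)
E(-32)/(-2585) - 1054/D(-46, -66) = (4 + 7*(-32))/(-2585) - 1054/(-8 - 46) = (4 - 224)*(-1/2585) - 1054/(-54) = -220*(-1/2585) - 1054*(-1/54) = 4/47 + 527/27 = 24877/1269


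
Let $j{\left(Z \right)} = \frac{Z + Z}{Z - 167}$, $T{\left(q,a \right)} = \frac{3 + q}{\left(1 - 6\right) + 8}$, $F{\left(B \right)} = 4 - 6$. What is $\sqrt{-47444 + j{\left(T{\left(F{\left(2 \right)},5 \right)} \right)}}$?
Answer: $\frac{3 i \sqrt{13178890}}{50} \approx 217.82 i$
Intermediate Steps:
$F{\left(B \right)} = -2$ ($F{\left(B \right)} = 4 - 6 = -2$)
$T{\left(q,a \right)} = 1 + \frac{q}{3}$ ($T{\left(q,a \right)} = \frac{3 + q}{\left(1 - 6\right) + 8} = \frac{3 + q}{-5 + 8} = \frac{3 + q}{3} = \left(3 + q\right) \frac{1}{3} = 1 + \frac{q}{3}$)
$j{\left(Z \right)} = \frac{2 Z}{-167 + Z}$
$\sqrt{-47444 + j{\left(T{\left(F{\left(2 \right)},5 \right)} \right)}} = \sqrt{-47444 + \frac{2 \left(1 + \frac{1}{3} \left(-2\right)\right)}{-167 + \left(1 + \frac{1}{3} \left(-2\right)\right)}} = \sqrt{-47444 + \frac{2 \left(1 - \frac{2}{3}\right)}{-167 + \left(1 - \frac{2}{3}\right)}} = \sqrt{-47444 + 2 \cdot \frac{1}{3} \frac{1}{-167 + \frac{1}{3}}} = \sqrt{-47444 + 2 \cdot \frac{1}{3} \frac{1}{- \frac{500}{3}}} = \sqrt{-47444 + 2 \cdot \frac{1}{3} \left(- \frac{3}{500}\right)} = \sqrt{-47444 - \frac{1}{250}} = \sqrt{- \frac{11861001}{250}} = \frac{3 i \sqrt{13178890}}{50}$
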